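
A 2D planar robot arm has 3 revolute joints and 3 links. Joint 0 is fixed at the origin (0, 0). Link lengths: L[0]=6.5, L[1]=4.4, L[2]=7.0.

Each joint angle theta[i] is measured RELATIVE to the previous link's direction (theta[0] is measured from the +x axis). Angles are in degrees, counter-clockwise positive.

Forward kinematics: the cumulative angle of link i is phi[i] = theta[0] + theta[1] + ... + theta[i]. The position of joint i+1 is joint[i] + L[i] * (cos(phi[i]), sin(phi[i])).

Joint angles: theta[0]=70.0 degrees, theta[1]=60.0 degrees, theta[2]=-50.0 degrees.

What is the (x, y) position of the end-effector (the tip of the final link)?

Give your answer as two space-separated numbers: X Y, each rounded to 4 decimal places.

Answer: 0.6104 16.3723

Derivation:
joint[0] = (0.0000, 0.0000)  (base)
link 0: phi[0] = 70 = 70 deg
  cos(70 deg) = 0.3420, sin(70 deg) = 0.9397
  joint[1] = (0.0000, 0.0000) + 6.5 * (0.3420, 0.9397) = (0.0000 + 2.2231, 0.0000 + 6.1080) = (2.2231, 6.1080)
link 1: phi[1] = 70 + 60 = 130 deg
  cos(130 deg) = -0.6428, sin(130 deg) = 0.7660
  joint[2] = (2.2231, 6.1080) + 4.4 * (-0.6428, 0.7660) = (2.2231 + -2.8283, 6.1080 + 3.3706) = (-0.6051, 9.4786)
link 2: phi[2] = 70 + 60 + -50 = 80 deg
  cos(80 deg) = 0.1736, sin(80 deg) = 0.9848
  joint[3] = (-0.6051, 9.4786) + 7 * (0.1736, 0.9848) = (-0.6051 + 1.2155, 9.4786 + 6.8937) = (0.6104, 16.3723)
End effector: (0.6104, 16.3723)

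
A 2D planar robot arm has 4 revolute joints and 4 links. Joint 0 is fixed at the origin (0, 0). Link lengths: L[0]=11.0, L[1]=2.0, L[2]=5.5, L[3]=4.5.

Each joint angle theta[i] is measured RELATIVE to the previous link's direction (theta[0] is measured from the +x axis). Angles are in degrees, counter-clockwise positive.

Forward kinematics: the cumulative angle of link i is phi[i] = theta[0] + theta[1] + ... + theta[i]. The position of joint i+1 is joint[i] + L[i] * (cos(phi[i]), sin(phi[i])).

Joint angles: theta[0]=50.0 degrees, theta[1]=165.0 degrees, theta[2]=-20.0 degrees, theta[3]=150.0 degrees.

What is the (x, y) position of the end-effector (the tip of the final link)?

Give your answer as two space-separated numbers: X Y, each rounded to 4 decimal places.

Answer: 4.4664 4.6911

Derivation:
joint[0] = (0.0000, 0.0000)  (base)
link 0: phi[0] = 50 = 50 deg
  cos(50 deg) = 0.6428, sin(50 deg) = 0.7660
  joint[1] = (0.0000, 0.0000) + 11 * (0.6428, 0.7660) = (0.0000 + 7.0707, 0.0000 + 8.4265) = (7.0707, 8.4265)
link 1: phi[1] = 50 + 165 = 215 deg
  cos(215 deg) = -0.8192, sin(215 deg) = -0.5736
  joint[2] = (7.0707, 8.4265) + 2 * (-0.8192, -0.5736) = (7.0707 + -1.6383, 8.4265 + -1.1472) = (5.4324, 7.2793)
link 2: phi[2] = 50 + 165 + -20 = 195 deg
  cos(195 deg) = -0.9659, sin(195 deg) = -0.2588
  joint[3] = (5.4324, 7.2793) + 5.5 * (-0.9659, -0.2588) = (5.4324 + -5.3126, 7.2793 + -1.4235) = (0.1198, 5.8558)
link 3: phi[3] = 50 + 165 + -20 + 150 = 345 deg
  cos(345 deg) = 0.9659, sin(345 deg) = -0.2588
  joint[4] = (0.1198, 5.8558) + 4.5 * (0.9659, -0.2588) = (0.1198 + 4.3467, 5.8558 + -1.1647) = (4.4664, 4.6911)
End effector: (4.4664, 4.6911)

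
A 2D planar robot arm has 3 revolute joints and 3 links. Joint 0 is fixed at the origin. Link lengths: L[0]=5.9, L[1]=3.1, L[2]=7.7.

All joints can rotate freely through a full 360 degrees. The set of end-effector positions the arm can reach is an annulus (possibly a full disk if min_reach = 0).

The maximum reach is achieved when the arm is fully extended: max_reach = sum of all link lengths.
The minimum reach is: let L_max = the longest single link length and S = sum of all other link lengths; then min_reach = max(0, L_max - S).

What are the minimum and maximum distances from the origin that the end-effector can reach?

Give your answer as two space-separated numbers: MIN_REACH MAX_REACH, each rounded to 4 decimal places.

Link lengths: [5.9, 3.1, 7.7]
max_reach = 5.9 + 3.1 + 7.7 = 16.7
L_max = max([5.9, 3.1, 7.7]) = 7.7
S (sum of others) = 16.7 - 7.7 = 9
min_reach = max(0, 7.7 - 9) = max(0, -1.3) = 0

Answer: 0.0000 16.7000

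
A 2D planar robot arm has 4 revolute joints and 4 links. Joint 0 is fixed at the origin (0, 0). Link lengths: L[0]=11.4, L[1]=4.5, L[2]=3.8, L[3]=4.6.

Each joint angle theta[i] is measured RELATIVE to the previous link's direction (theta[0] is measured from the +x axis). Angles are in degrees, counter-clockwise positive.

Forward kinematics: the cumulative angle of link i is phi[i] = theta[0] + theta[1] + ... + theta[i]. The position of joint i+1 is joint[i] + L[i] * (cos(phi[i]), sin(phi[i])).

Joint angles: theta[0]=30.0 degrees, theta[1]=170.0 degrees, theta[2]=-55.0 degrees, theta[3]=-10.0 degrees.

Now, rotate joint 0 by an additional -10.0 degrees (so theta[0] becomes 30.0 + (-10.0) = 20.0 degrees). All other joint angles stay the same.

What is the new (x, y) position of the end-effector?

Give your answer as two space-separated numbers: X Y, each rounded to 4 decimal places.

Answer: 0.9554 9.5727

Derivation:
joint[0] = (0.0000, 0.0000)  (base)
link 0: phi[0] = 20 = 20 deg
  cos(20 deg) = 0.9397, sin(20 deg) = 0.3420
  joint[1] = (0.0000, 0.0000) + 11.4 * (0.9397, 0.3420) = (0.0000 + 10.7125, 0.0000 + 3.8990) = (10.7125, 3.8990)
link 1: phi[1] = 20 + 170 = 190 deg
  cos(190 deg) = -0.9848, sin(190 deg) = -0.1736
  joint[2] = (10.7125, 3.8990) + 4.5 * (-0.9848, -0.1736) = (10.7125 + -4.4316, 3.8990 + -0.7814) = (6.2809, 3.1176)
link 2: phi[2] = 20 + 170 + -55 = 135 deg
  cos(135 deg) = -0.7071, sin(135 deg) = 0.7071
  joint[3] = (6.2809, 3.1176) + 3.8 * (-0.7071, 0.7071) = (6.2809 + -2.6870, 3.1176 + 2.6870) = (3.5939, 5.8046)
link 3: phi[3] = 20 + 170 + -55 + -10 = 125 deg
  cos(125 deg) = -0.5736, sin(125 deg) = 0.8192
  joint[4] = (3.5939, 5.8046) + 4.6 * (-0.5736, 0.8192) = (3.5939 + -2.6385, 5.8046 + 3.7681) = (0.9554, 9.5727)
End effector: (0.9554, 9.5727)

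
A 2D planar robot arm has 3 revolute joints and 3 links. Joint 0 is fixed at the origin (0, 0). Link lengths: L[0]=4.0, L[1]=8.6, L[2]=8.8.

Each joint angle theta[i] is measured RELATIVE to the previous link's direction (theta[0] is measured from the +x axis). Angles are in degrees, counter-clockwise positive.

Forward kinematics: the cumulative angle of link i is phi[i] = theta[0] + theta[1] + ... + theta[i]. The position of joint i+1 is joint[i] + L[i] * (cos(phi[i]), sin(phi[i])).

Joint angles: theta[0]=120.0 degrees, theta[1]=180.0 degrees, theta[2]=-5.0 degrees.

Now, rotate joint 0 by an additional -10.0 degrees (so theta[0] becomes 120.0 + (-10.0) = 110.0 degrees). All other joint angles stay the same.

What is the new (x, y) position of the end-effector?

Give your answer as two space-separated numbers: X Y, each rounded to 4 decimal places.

Answer: 3.8509 -12.8227

Derivation:
joint[0] = (0.0000, 0.0000)  (base)
link 0: phi[0] = 110 = 110 deg
  cos(110 deg) = -0.3420, sin(110 deg) = 0.9397
  joint[1] = (0.0000, 0.0000) + 4 * (-0.3420, 0.9397) = (0.0000 + -1.3681, 0.0000 + 3.7588) = (-1.3681, 3.7588)
link 1: phi[1] = 110 + 180 = 290 deg
  cos(290 deg) = 0.3420, sin(290 deg) = -0.9397
  joint[2] = (-1.3681, 3.7588) + 8.6 * (0.3420, -0.9397) = (-1.3681 + 2.9414, 3.7588 + -8.0814) = (1.5733, -4.3226)
link 2: phi[2] = 110 + 180 + -5 = 285 deg
  cos(285 deg) = 0.2588, sin(285 deg) = -0.9659
  joint[3] = (1.5733, -4.3226) + 8.8 * (0.2588, -0.9659) = (1.5733 + 2.2776, -4.3226 + -8.5001) = (3.8509, -12.8227)
End effector: (3.8509, -12.8227)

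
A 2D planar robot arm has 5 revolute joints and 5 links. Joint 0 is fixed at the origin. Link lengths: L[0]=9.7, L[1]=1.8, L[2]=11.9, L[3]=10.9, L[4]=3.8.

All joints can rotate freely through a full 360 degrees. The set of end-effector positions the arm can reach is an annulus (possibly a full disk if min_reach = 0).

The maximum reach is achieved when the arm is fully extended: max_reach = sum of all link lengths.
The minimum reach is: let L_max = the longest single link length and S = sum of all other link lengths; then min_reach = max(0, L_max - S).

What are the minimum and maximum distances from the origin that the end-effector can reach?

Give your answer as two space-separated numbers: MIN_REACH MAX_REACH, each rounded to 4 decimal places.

Link lengths: [9.7, 1.8, 11.9, 10.9, 3.8]
max_reach = 9.7 + 1.8 + 11.9 + 10.9 + 3.8 = 38.1
L_max = max([9.7, 1.8, 11.9, 10.9, 3.8]) = 11.9
S (sum of others) = 38.1 - 11.9 = 26.2
min_reach = max(0, 11.9 - 26.2) = max(0, -14.3) = 0

Answer: 0.0000 38.1000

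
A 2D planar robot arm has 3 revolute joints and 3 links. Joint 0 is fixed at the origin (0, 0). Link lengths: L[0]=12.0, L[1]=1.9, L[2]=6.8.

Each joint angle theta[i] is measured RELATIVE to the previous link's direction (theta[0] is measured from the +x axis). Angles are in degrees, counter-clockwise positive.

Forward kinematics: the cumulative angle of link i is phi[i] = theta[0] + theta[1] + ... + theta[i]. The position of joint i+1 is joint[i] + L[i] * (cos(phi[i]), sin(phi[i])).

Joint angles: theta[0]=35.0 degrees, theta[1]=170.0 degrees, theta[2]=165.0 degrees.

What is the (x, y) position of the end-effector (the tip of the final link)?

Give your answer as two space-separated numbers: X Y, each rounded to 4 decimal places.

joint[0] = (0.0000, 0.0000)  (base)
link 0: phi[0] = 35 = 35 deg
  cos(35 deg) = 0.8192, sin(35 deg) = 0.5736
  joint[1] = (0.0000, 0.0000) + 12 * (0.8192, 0.5736) = (0.0000 + 9.8298, 0.0000 + 6.8829) = (9.8298, 6.8829)
link 1: phi[1] = 35 + 170 = 205 deg
  cos(205 deg) = -0.9063, sin(205 deg) = -0.4226
  joint[2] = (9.8298, 6.8829) + 1.9 * (-0.9063, -0.4226) = (9.8298 + -1.7220, 6.8829 + -0.8030) = (8.1078, 6.0799)
link 2: phi[2] = 35 + 170 + 165 = 370 deg
  cos(370 deg) = 0.9848, sin(370 deg) = 0.1736
  joint[3] = (8.1078, 6.0799) + 6.8 * (0.9848, 0.1736) = (8.1078 + 6.6967, 6.0799 + 1.1808) = (14.8045, 7.2608)
End effector: (14.8045, 7.2608)

Answer: 14.8045 7.2608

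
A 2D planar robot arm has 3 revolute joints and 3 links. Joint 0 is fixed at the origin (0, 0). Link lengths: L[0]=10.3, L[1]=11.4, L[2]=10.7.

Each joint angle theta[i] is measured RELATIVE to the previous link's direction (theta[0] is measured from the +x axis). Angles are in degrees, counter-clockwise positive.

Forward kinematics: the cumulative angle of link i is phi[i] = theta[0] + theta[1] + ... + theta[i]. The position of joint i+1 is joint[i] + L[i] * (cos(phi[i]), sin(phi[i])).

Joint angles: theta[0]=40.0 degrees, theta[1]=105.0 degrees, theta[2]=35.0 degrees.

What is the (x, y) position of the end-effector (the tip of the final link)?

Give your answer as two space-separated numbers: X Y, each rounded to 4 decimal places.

Answer: -12.1481 13.1595

Derivation:
joint[0] = (0.0000, 0.0000)  (base)
link 0: phi[0] = 40 = 40 deg
  cos(40 deg) = 0.7660, sin(40 deg) = 0.6428
  joint[1] = (0.0000, 0.0000) + 10.3 * (0.7660, 0.6428) = (0.0000 + 7.8903, 0.0000 + 6.6207) = (7.8903, 6.6207)
link 1: phi[1] = 40 + 105 = 145 deg
  cos(145 deg) = -0.8192, sin(145 deg) = 0.5736
  joint[2] = (7.8903, 6.6207) + 11.4 * (-0.8192, 0.5736) = (7.8903 + -9.3383, 6.6207 + 6.5388) = (-1.4481, 13.1595)
link 2: phi[2] = 40 + 105 + 35 = 180 deg
  cos(180 deg) = -1.0000, sin(180 deg) = 0.0000
  joint[3] = (-1.4481, 13.1595) + 10.7 * (-1.0000, 0.0000) = (-1.4481 + -10.7000, 13.1595 + 0.0000) = (-12.1481, 13.1595)
End effector: (-12.1481, 13.1595)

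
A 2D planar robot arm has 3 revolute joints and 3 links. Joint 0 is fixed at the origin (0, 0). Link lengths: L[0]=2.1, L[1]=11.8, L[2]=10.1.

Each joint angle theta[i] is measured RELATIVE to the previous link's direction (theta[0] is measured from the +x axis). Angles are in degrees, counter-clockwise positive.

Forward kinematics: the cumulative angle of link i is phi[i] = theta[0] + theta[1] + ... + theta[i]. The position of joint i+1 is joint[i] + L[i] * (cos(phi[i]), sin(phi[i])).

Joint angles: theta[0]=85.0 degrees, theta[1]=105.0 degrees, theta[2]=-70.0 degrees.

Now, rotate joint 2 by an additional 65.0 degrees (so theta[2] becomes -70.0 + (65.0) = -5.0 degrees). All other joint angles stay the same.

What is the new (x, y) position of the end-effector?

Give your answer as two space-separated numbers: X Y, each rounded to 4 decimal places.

Answer: -21.4993 -0.8373

Derivation:
joint[0] = (0.0000, 0.0000)  (base)
link 0: phi[0] = 85 = 85 deg
  cos(85 deg) = 0.0872, sin(85 deg) = 0.9962
  joint[1] = (0.0000, 0.0000) + 2.1 * (0.0872, 0.9962) = (0.0000 + 0.1830, 0.0000 + 2.0920) = (0.1830, 2.0920)
link 1: phi[1] = 85 + 105 = 190 deg
  cos(190 deg) = -0.9848, sin(190 deg) = -0.1736
  joint[2] = (0.1830, 2.0920) + 11.8 * (-0.9848, -0.1736) = (0.1830 + -11.6207, 2.0920 + -2.0490) = (-11.4377, 0.0430)
link 2: phi[2] = 85 + 105 + -5 = 185 deg
  cos(185 deg) = -0.9962, sin(185 deg) = -0.0872
  joint[3] = (-11.4377, 0.0430) + 10.1 * (-0.9962, -0.0872) = (-11.4377 + -10.0616, 0.0430 + -0.8803) = (-21.4993, -0.8373)
End effector: (-21.4993, -0.8373)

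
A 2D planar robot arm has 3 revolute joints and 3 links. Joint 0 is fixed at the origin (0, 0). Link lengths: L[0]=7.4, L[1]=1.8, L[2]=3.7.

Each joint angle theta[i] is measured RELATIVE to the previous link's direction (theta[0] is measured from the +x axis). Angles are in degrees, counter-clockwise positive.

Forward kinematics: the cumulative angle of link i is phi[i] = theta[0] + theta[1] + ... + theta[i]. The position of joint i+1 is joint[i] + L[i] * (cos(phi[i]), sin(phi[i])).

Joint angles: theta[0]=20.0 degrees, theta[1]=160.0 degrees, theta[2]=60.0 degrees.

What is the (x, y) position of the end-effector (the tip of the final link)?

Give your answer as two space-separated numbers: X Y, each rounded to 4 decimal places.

joint[0] = (0.0000, 0.0000)  (base)
link 0: phi[0] = 20 = 20 deg
  cos(20 deg) = 0.9397, sin(20 deg) = 0.3420
  joint[1] = (0.0000, 0.0000) + 7.4 * (0.9397, 0.3420) = (0.0000 + 6.9537, 0.0000 + 2.5309) = (6.9537, 2.5309)
link 1: phi[1] = 20 + 160 = 180 deg
  cos(180 deg) = -1.0000, sin(180 deg) = 0.0000
  joint[2] = (6.9537, 2.5309) + 1.8 * (-1.0000, 0.0000) = (6.9537 + -1.8000, 2.5309 + 0.0000) = (5.1537, 2.5309)
link 2: phi[2] = 20 + 160 + 60 = 240 deg
  cos(240 deg) = -0.5000, sin(240 deg) = -0.8660
  joint[3] = (5.1537, 2.5309) + 3.7 * (-0.5000, -0.8660) = (5.1537 + -1.8500, 2.5309 + -3.2043) = (3.3037, -0.6733)
End effector: (3.3037, -0.6733)

Answer: 3.3037 -0.6733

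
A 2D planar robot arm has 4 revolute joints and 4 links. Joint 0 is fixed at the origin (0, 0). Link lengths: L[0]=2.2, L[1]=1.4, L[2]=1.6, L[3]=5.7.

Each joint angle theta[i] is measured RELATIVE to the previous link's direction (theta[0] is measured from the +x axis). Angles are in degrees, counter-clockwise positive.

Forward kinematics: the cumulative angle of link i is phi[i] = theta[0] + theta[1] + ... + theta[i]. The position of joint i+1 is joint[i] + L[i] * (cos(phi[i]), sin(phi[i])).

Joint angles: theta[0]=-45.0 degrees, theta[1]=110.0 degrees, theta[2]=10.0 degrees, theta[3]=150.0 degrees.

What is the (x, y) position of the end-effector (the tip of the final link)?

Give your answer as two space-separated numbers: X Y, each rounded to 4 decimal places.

Answer: -1.4691 -2.7718

Derivation:
joint[0] = (0.0000, 0.0000)  (base)
link 0: phi[0] = -45 = -45 deg
  cos(-45 deg) = 0.7071, sin(-45 deg) = -0.7071
  joint[1] = (0.0000, 0.0000) + 2.2 * (0.7071, -0.7071) = (0.0000 + 1.5556, 0.0000 + -1.5556) = (1.5556, -1.5556)
link 1: phi[1] = -45 + 110 = 65 deg
  cos(65 deg) = 0.4226, sin(65 deg) = 0.9063
  joint[2] = (1.5556, -1.5556) + 1.4 * (0.4226, 0.9063) = (1.5556 + 0.5917, -1.5556 + 1.2688) = (2.1473, -0.2868)
link 2: phi[2] = -45 + 110 + 10 = 75 deg
  cos(75 deg) = 0.2588, sin(75 deg) = 0.9659
  joint[3] = (2.1473, -0.2868) + 1.6 * (0.2588, 0.9659) = (2.1473 + 0.4141, -0.2868 + 1.5455) = (2.5614, 1.2587)
link 3: phi[3] = -45 + 110 + 10 + 150 = 225 deg
  cos(225 deg) = -0.7071, sin(225 deg) = -0.7071
  joint[4] = (2.5614, 1.2587) + 5.7 * (-0.7071, -0.7071) = (2.5614 + -4.0305, 1.2587 + -4.0305) = (-1.4691, -2.7718)
End effector: (-1.4691, -2.7718)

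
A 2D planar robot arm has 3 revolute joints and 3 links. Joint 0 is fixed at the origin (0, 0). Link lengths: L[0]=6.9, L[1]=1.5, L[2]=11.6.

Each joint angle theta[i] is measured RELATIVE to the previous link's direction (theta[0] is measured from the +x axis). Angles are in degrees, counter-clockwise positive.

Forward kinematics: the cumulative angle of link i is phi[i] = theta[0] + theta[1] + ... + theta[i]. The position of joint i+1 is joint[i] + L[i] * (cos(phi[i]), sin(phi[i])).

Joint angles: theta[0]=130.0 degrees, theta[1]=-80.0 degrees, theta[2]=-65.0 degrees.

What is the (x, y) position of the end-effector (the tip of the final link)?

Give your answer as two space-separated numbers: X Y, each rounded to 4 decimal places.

joint[0] = (0.0000, 0.0000)  (base)
link 0: phi[0] = 130 = 130 deg
  cos(130 deg) = -0.6428, sin(130 deg) = 0.7660
  joint[1] = (0.0000, 0.0000) + 6.9 * (-0.6428, 0.7660) = (0.0000 + -4.4352, 0.0000 + 5.2857) = (-4.4352, 5.2857)
link 1: phi[1] = 130 + -80 = 50 deg
  cos(50 deg) = 0.6428, sin(50 deg) = 0.7660
  joint[2] = (-4.4352, 5.2857) + 1.5 * (0.6428, 0.7660) = (-4.4352 + 0.9642, 5.2857 + 1.1491) = (-3.4711, 6.4348)
link 2: phi[2] = 130 + -80 + -65 = -15 deg
  cos(-15 deg) = 0.9659, sin(-15 deg) = -0.2588
  joint[3] = (-3.4711, 6.4348) + 11.6 * (0.9659, -0.2588) = (-3.4711 + 11.2047, 6.4348 + -3.0023) = (7.7337, 3.4325)
End effector: (7.7337, 3.4325)

Answer: 7.7337 3.4325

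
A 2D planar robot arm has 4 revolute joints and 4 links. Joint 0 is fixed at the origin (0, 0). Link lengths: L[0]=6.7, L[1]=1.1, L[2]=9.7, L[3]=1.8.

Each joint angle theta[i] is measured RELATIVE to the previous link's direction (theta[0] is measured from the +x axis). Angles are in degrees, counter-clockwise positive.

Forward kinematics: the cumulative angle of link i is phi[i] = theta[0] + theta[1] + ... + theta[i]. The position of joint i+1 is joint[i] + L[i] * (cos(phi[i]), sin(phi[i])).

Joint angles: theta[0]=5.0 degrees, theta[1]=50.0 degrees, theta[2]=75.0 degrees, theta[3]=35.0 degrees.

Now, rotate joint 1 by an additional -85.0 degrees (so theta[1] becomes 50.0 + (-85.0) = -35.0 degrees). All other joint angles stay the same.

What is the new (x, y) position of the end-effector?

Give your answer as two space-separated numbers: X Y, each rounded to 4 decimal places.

joint[0] = (0.0000, 0.0000)  (base)
link 0: phi[0] = 5 = 5 deg
  cos(5 deg) = 0.9962, sin(5 deg) = 0.0872
  joint[1] = (0.0000, 0.0000) + 6.7 * (0.9962, 0.0872) = (0.0000 + 6.6745, 0.0000 + 0.5839) = (6.6745, 0.5839)
link 1: phi[1] = 5 + -35 = -30 deg
  cos(-30 deg) = 0.8660, sin(-30 deg) = -0.5000
  joint[2] = (6.6745, 0.5839) + 1.1 * (0.8660, -0.5000) = (6.6745 + 0.9526, 0.5839 + -0.5500) = (7.6271, 0.0339)
link 2: phi[2] = 5 + -35 + 75 = 45 deg
  cos(45 deg) = 0.7071, sin(45 deg) = 0.7071
  joint[3] = (7.6271, 0.0339) + 9.7 * (0.7071, 0.7071) = (7.6271 + 6.8589, 0.0339 + 6.8589) = (14.4861, 6.8929)
link 3: phi[3] = 5 + -35 + 75 + 35 = 80 deg
  cos(80 deg) = 0.1736, sin(80 deg) = 0.9848
  joint[4] = (14.4861, 6.8929) + 1.8 * (0.1736, 0.9848) = (14.4861 + 0.3126, 6.8929 + 1.7727) = (14.7986, 8.6655)
End effector: (14.7986, 8.6655)

Answer: 14.7986 8.6655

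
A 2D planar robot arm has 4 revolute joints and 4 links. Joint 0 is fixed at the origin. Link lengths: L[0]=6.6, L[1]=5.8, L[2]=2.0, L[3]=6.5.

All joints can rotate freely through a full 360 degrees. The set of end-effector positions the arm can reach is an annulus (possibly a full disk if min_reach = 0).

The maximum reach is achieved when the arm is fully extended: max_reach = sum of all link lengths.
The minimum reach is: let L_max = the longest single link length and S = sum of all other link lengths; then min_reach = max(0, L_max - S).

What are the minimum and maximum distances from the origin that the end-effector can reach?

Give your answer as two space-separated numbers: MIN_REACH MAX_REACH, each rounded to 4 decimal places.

Link lengths: [6.6, 5.8, 2.0, 6.5]
max_reach = 6.6 + 5.8 + 2 + 6.5 = 20.9
L_max = max([6.6, 5.8, 2.0, 6.5]) = 6.6
S (sum of others) = 20.9 - 6.6 = 14.3
min_reach = max(0, 6.6 - 14.3) = max(0, -7.7) = 0

Answer: 0.0000 20.9000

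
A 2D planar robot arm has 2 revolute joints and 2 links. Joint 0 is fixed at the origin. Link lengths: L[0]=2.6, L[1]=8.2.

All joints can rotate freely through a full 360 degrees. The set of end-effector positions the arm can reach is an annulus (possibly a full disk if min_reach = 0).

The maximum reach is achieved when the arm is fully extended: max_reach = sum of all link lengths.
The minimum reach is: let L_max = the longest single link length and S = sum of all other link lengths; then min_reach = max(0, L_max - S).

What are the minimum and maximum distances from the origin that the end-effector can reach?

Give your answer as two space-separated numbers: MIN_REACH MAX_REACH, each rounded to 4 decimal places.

Answer: 5.6000 10.8000

Derivation:
Link lengths: [2.6, 8.2]
max_reach = 2.6 + 8.2 = 10.8
L_max = max([2.6, 8.2]) = 8.2
S (sum of others) = 10.8 - 8.2 = 2.6
min_reach = max(0, 8.2 - 2.6) = max(0, 5.6) = 5.6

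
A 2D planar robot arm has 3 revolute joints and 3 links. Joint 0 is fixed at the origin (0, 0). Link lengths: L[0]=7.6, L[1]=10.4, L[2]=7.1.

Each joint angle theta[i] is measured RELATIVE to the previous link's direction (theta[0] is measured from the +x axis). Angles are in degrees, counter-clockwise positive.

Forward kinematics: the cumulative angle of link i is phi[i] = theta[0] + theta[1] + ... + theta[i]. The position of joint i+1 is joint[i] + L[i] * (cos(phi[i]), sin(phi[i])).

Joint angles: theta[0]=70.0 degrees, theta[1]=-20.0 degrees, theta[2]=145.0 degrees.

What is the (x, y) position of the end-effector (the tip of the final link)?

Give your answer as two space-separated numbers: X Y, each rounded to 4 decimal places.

joint[0] = (0.0000, 0.0000)  (base)
link 0: phi[0] = 70 = 70 deg
  cos(70 deg) = 0.3420, sin(70 deg) = 0.9397
  joint[1] = (0.0000, 0.0000) + 7.6 * (0.3420, 0.9397) = (0.0000 + 2.5994, 0.0000 + 7.1417) = (2.5994, 7.1417)
link 1: phi[1] = 70 + -20 = 50 deg
  cos(50 deg) = 0.6428, sin(50 deg) = 0.7660
  joint[2] = (2.5994, 7.1417) + 10.4 * (0.6428, 0.7660) = (2.5994 + 6.6850, 7.1417 + 7.9669) = (9.2843, 15.1085)
link 2: phi[2] = 70 + -20 + 145 = 195 deg
  cos(195 deg) = -0.9659, sin(195 deg) = -0.2588
  joint[3] = (9.2843, 15.1085) + 7.1 * (-0.9659, -0.2588) = (9.2843 + -6.8581, 15.1085 + -1.8376) = (2.4263, 13.2709)
End effector: (2.4263, 13.2709)

Answer: 2.4263 13.2709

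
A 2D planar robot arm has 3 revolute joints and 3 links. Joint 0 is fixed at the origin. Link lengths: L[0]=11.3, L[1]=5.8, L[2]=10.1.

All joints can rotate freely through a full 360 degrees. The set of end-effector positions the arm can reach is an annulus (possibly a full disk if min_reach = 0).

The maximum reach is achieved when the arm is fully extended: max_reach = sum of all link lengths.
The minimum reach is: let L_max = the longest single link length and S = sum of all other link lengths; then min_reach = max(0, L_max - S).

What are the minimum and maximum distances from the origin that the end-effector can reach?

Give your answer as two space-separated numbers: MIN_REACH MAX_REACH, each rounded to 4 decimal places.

Link lengths: [11.3, 5.8, 10.1]
max_reach = 11.3 + 5.8 + 10.1 = 27.2
L_max = max([11.3, 5.8, 10.1]) = 11.3
S (sum of others) = 27.2 - 11.3 = 15.9
min_reach = max(0, 11.3 - 15.9) = max(0, -4.6) = 0

Answer: 0.0000 27.2000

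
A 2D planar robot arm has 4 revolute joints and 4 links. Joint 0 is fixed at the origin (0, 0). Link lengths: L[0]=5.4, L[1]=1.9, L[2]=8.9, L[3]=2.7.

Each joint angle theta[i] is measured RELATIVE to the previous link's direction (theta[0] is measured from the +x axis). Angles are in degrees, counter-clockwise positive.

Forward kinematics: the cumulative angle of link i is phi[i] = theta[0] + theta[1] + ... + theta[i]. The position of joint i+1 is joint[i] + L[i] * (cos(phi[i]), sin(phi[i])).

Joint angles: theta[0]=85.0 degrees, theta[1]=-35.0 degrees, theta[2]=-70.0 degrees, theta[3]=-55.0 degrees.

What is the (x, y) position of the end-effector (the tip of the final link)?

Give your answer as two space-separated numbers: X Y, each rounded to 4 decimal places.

Answer: 10.7540 1.1830

Derivation:
joint[0] = (0.0000, 0.0000)  (base)
link 0: phi[0] = 85 = 85 deg
  cos(85 deg) = 0.0872, sin(85 deg) = 0.9962
  joint[1] = (0.0000, 0.0000) + 5.4 * (0.0872, 0.9962) = (0.0000 + 0.4706, 0.0000 + 5.3795) = (0.4706, 5.3795)
link 1: phi[1] = 85 + -35 = 50 deg
  cos(50 deg) = 0.6428, sin(50 deg) = 0.7660
  joint[2] = (0.4706, 5.3795) + 1.9 * (0.6428, 0.7660) = (0.4706 + 1.2213, 5.3795 + 1.4555) = (1.6919, 6.8349)
link 2: phi[2] = 85 + -35 + -70 = -20 deg
  cos(-20 deg) = 0.9397, sin(-20 deg) = -0.3420
  joint[3] = (1.6919, 6.8349) + 8.9 * (0.9397, -0.3420) = (1.6919 + 8.3633, 6.8349 + -3.0440) = (10.0552, 3.7910)
link 3: phi[3] = 85 + -35 + -70 + -55 = -75 deg
  cos(-75 deg) = 0.2588, sin(-75 deg) = -0.9659
  joint[4] = (10.0552, 3.7910) + 2.7 * (0.2588, -0.9659) = (10.0552 + 0.6988, 3.7910 + -2.6080) = (10.7540, 1.1830)
End effector: (10.7540, 1.1830)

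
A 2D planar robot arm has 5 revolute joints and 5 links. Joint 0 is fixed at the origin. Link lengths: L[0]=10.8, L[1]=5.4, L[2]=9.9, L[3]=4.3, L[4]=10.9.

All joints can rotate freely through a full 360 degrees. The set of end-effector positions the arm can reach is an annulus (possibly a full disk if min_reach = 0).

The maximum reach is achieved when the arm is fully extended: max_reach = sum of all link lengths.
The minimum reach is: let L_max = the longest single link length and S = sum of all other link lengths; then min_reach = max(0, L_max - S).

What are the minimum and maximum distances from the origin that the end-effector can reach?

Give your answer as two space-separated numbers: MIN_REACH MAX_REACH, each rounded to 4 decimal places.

Link lengths: [10.8, 5.4, 9.9, 4.3, 10.9]
max_reach = 10.8 + 5.4 + 9.9 + 4.3 + 10.9 = 41.3
L_max = max([10.8, 5.4, 9.9, 4.3, 10.9]) = 10.9
S (sum of others) = 41.3 - 10.9 = 30.4
min_reach = max(0, 10.9 - 30.4) = max(0, -19.5) = 0

Answer: 0.0000 41.3000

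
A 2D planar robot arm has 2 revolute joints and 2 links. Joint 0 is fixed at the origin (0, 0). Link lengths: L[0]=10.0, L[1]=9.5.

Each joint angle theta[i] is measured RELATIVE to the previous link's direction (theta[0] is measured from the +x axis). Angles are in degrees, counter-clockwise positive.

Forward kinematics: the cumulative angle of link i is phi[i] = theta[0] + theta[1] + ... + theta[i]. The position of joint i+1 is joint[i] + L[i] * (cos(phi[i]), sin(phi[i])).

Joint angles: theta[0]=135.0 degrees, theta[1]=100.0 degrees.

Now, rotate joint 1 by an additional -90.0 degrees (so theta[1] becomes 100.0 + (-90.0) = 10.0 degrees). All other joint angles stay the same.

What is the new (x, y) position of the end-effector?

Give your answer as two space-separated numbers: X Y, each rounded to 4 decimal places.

joint[0] = (0.0000, 0.0000)  (base)
link 0: phi[0] = 135 = 135 deg
  cos(135 deg) = -0.7071, sin(135 deg) = 0.7071
  joint[1] = (0.0000, 0.0000) + 10 * (-0.7071, 0.7071) = (0.0000 + -7.0711, 0.0000 + 7.0711) = (-7.0711, 7.0711)
link 1: phi[1] = 135 + 10 = 145 deg
  cos(145 deg) = -0.8192, sin(145 deg) = 0.5736
  joint[2] = (-7.0711, 7.0711) + 9.5 * (-0.8192, 0.5736) = (-7.0711 + -7.7819, 7.0711 + 5.4490) = (-14.8530, 12.5200)
End effector: (-14.8530, 12.5200)

Answer: -14.8530 12.5200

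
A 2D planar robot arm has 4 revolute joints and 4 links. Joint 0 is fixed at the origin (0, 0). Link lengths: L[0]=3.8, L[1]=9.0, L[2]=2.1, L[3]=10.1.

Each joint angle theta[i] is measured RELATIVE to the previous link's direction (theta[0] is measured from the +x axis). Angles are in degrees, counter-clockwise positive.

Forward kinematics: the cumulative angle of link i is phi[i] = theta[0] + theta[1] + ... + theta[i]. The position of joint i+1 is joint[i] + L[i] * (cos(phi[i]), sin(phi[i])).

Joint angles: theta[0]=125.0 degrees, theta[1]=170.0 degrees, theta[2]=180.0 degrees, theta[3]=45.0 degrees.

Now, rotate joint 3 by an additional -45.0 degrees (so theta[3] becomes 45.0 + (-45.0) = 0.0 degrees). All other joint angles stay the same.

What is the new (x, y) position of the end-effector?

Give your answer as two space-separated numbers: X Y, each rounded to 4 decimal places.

joint[0] = (0.0000, 0.0000)  (base)
link 0: phi[0] = 125 = 125 deg
  cos(125 deg) = -0.5736, sin(125 deg) = 0.8192
  joint[1] = (0.0000, 0.0000) + 3.8 * (-0.5736, 0.8192) = (0.0000 + -2.1796, 0.0000 + 3.1128) = (-2.1796, 3.1128)
link 1: phi[1] = 125 + 170 = 295 deg
  cos(295 deg) = 0.4226, sin(295 deg) = -0.9063
  joint[2] = (-2.1796, 3.1128) + 9 * (0.4226, -0.9063) = (-2.1796 + 3.8036, 3.1128 + -8.1568) = (1.6240, -5.0440)
link 2: phi[2] = 125 + 170 + 180 = 475 deg
  cos(475 deg) = -0.4226, sin(475 deg) = 0.9063
  joint[3] = (1.6240, -5.0440) + 2.1 * (-0.4226, 0.9063) = (1.6240 + -0.8875, -5.0440 + 1.9032) = (0.7365, -3.1407)
link 3: phi[3] = 125 + 170 + 180 + 0 = 475 deg
  cos(475 deg) = -0.4226, sin(475 deg) = 0.9063
  joint[4] = (0.7365, -3.1407) + 10.1 * (-0.4226, 0.9063) = (0.7365 + -4.2684, -3.1407 + 9.1537) = (-3.5320, 6.0130)
End effector: (-3.5320, 6.0130)

Answer: -3.5320 6.0130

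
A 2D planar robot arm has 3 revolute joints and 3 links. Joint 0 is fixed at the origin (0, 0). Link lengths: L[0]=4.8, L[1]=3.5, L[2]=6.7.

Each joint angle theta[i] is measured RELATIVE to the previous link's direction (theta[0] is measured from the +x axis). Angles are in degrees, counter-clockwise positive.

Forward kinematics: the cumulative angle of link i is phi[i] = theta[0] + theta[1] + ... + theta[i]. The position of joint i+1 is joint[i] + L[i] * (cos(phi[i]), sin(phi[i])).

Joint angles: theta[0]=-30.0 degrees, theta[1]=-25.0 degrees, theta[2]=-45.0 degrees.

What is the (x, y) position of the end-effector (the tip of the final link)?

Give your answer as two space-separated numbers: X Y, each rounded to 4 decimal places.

joint[0] = (0.0000, 0.0000)  (base)
link 0: phi[0] = -30 = -30 deg
  cos(-30 deg) = 0.8660, sin(-30 deg) = -0.5000
  joint[1] = (0.0000, 0.0000) + 4.8 * (0.8660, -0.5000) = (0.0000 + 4.1569, 0.0000 + -2.4000) = (4.1569, -2.4000)
link 1: phi[1] = -30 + -25 = -55 deg
  cos(-55 deg) = 0.5736, sin(-55 deg) = -0.8192
  joint[2] = (4.1569, -2.4000) + 3.5 * (0.5736, -0.8192) = (4.1569 + 2.0075, -2.4000 + -2.8670) = (6.1644, -5.2670)
link 2: phi[2] = -30 + -25 + -45 = -100 deg
  cos(-100 deg) = -0.1736, sin(-100 deg) = -0.9848
  joint[3] = (6.1644, -5.2670) + 6.7 * (-0.1736, -0.9848) = (6.1644 + -1.1634, -5.2670 + -6.5982) = (5.0010, -11.8652)
End effector: (5.0010, -11.8652)

Answer: 5.0010 -11.8652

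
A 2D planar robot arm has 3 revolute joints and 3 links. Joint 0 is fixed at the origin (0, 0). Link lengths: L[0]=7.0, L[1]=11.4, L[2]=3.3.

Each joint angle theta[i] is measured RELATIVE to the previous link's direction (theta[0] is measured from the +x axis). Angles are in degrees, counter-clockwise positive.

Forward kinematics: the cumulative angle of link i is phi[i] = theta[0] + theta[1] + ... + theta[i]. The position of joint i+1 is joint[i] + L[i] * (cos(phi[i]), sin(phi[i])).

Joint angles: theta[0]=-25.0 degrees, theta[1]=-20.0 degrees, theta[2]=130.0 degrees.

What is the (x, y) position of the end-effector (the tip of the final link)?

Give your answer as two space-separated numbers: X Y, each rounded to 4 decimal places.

joint[0] = (0.0000, 0.0000)  (base)
link 0: phi[0] = -25 = -25 deg
  cos(-25 deg) = 0.9063, sin(-25 deg) = -0.4226
  joint[1] = (0.0000, 0.0000) + 7 * (0.9063, -0.4226) = (0.0000 + 6.3442, 0.0000 + -2.9583) = (6.3442, -2.9583)
link 1: phi[1] = -25 + -20 = -45 deg
  cos(-45 deg) = 0.7071, sin(-45 deg) = -0.7071
  joint[2] = (6.3442, -2.9583) + 11.4 * (0.7071, -0.7071) = (6.3442 + 8.0610, -2.9583 + -8.0610) = (14.4052, -11.0193)
link 2: phi[2] = -25 + -20 + 130 = 85 deg
  cos(85 deg) = 0.0872, sin(85 deg) = 0.9962
  joint[3] = (14.4052, -11.0193) + 3.3 * (0.0872, 0.9962) = (14.4052 + 0.2876, -11.0193 + 3.2874) = (14.6928, -7.7319)
End effector: (14.6928, -7.7319)

Answer: 14.6928 -7.7319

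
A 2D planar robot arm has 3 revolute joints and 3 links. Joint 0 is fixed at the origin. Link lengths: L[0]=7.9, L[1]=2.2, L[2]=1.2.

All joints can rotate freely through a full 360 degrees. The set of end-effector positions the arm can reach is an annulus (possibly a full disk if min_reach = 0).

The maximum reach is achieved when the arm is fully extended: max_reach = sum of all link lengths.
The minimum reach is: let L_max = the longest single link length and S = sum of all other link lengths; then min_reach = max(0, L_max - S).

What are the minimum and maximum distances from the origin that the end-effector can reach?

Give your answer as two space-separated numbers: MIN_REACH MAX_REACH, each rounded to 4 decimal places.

Link lengths: [7.9, 2.2, 1.2]
max_reach = 7.9 + 2.2 + 1.2 = 11.3
L_max = max([7.9, 2.2, 1.2]) = 7.9
S (sum of others) = 11.3 - 7.9 = 3.4
min_reach = max(0, 7.9 - 3.4) = max(0, 4.5) = 4.5

Answer: 4.5000 11.3000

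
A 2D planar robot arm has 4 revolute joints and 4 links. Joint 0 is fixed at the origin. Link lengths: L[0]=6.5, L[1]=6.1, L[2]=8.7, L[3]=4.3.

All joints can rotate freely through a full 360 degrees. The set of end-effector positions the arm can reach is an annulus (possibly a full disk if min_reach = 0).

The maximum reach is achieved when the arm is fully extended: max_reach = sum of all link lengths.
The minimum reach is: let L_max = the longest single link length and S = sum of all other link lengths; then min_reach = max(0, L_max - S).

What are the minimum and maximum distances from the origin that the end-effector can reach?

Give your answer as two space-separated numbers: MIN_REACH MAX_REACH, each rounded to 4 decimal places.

Answer: 0.0000 25.6000

Derivation:
Link lengths: [6.5, 6.1, 8.7, 4.3]
max_reach = 6.5 + 6.1 + 8.7 + 4.3 = 25.6
L_max = max([6.5, 6.1, 8.7, 4.3]) = 8.7
S (sum of others) = 25.6 - 8.7 = 16.9
min_reach = max(0, 8.7 - 16.9) = max(0, -8.2) = 0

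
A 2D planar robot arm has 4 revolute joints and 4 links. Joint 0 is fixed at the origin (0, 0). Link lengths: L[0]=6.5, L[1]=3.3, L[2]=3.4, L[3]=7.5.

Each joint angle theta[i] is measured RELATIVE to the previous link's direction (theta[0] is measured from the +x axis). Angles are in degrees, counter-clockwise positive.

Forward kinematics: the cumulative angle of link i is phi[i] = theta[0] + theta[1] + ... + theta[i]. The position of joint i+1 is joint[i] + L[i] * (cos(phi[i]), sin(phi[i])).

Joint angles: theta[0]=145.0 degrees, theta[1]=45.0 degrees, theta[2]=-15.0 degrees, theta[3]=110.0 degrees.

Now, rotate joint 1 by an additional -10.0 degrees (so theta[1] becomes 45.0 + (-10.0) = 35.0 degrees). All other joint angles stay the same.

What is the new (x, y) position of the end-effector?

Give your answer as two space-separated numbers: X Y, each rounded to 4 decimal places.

joint[0] = (0.0000, 0.0000)  (base)
link 0: phi[0] = 145 = 145 deg
  cos(145 deg) = -0.8192, sin(145 deg) = 0.5736
  joint[1] = (0.0000, 0.0000) + 6.5 * (-0.8192, 0.5736) = (0.0000 + -5.3245, 0.0000 + 3.7282) = (-5.3245, 3.7282)
link 1: phi[1] = 145 + 35 = 180 deg
  cos(180 deg) = -1.0000, sin(180 deg) = 0.0000
  joint[2] = (-5.3245, 3.7282) + 3.3 * (-1.0000, 0.0000) = (-5.3245 + -3.3000, 3.7282 + 0.0000) = (-8.6245, 3.7282)
link 2: phi[2] = 145 + 35 + -15 = 165 deg
  cos(165 deg) = -0.9659, sin(165 deg) = 0.2588
  joint[3] = (-8.6245, 3.7282) + 3.4 * (-0.9659, 0.2588) = (-8.6245 + -3.2841, 3.7282 + 0.8800) = (-11.9086, 4.6082)
link 3: phi[3] = 145 + 35 + -15 + 110 = 275 deg
  cos(275 deg) = 0.0872, sin(275 deg) = -0.9962
  joint[4] = (-11.9086, 4.6082) + 7.5 * (0.0872, -0.9962) = (-11.9086 + 0.6537, 4.6082 + -7.4715) = (-11.2550, -2.8632)
End effector: (-11.2550, -2.8632)

Answer: -11.2550 -2.8632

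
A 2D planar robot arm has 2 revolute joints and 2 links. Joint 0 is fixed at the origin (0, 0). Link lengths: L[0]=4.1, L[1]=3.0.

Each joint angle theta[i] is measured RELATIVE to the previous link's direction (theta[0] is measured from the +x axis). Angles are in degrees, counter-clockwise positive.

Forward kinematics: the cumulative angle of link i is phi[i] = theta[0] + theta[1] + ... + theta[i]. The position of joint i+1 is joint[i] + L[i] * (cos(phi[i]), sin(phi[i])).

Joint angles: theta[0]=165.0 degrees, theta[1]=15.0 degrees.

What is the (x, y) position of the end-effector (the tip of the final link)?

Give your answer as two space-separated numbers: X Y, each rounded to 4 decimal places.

Answer: -6.9603 1.0612

Derivation:
joint[0] = (0.0000, 0.0000)  (base)
link 0: phi[0] = 165 = 165 deg
  cos(165 deg) = -0.9659, sin(165 deg) = 0.2588
  joint[1] = (0.0000, 0.0000) + 4.1 * (-0.9659, 0.2588) = (0.0000 + -3.9603, 0.0000 + 1.0612) = (-3.9603, 1.0612)
link 1: phi[1] = 165 + 15 = 180 deg
  cos(180 deg) = -1.0000, sin(180 deg) = 0.0000
  joint[2] = (-3.9603, 1.0612) + 3 * (-1.0000, 0.0000) = (-3.9603 + -3.0000, 1.0612 + 0.0000) = (-6.9603, 1.0612)
End effector: (-6.9603, 1.0612)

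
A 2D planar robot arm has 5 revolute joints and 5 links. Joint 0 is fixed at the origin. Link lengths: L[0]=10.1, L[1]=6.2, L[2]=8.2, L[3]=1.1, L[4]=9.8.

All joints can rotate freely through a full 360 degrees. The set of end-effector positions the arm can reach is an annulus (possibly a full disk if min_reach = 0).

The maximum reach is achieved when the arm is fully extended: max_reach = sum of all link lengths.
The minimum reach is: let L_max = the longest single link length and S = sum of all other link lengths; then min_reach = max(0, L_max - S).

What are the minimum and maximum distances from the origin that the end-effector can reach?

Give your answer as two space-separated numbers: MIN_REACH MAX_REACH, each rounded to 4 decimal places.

Answer: 0.0000 35.4000

Derivation:
Link lengths: [10.1, 6.2, 8.2, 1.1, 9.8]
max_reach = 10.1 + 6.2 + 8.2 + 1.1 + 9.8 = 35.4
L_max = max([10.1, 6.2, 8.2, 1.1, 9.8]) = 10.1
S (sum of others) = 35.4 - 10.1 = 25.3
min_reach = max(0, 10.1 - 25.3) = max(0, -15.2) = 0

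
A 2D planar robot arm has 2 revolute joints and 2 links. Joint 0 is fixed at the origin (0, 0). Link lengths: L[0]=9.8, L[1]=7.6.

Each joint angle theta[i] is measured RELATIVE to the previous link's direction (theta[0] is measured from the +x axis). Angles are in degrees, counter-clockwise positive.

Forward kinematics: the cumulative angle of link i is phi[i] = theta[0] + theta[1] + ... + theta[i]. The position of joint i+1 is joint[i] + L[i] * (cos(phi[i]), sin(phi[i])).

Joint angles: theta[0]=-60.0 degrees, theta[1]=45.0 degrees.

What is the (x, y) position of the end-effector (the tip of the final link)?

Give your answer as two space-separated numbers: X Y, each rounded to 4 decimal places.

joint[0] = (0.0000, 0.0000)  (base)
link 0: phi[0] = -60 = -60 deg
  cos(-60 deg) = 0.5000, sin(-60 deg) = -0.8660
  joint[1] = (0.0000, 0.0000) + 9.8 * (0.5000, -0.8660) = (0.0000 + 4.9000, 0.0000 + -8.4870) = (4.9000, -8.4870)
link 1: phi[1] = -60 + 45 = -15 deg
  cos(-15 deg) = 0.9659, sin(-15 deg) = -0.2588
  joint[2] = (4.9000, -8.4870) + 7.6 * (0.9659, -0.2588) = (4.9000 + 7.3410, -8.4870 + -1.9670) = (12.2410, -10.4541)
End effector: (12.2410, -10.4541)

Answer: 12.2410 -10.4541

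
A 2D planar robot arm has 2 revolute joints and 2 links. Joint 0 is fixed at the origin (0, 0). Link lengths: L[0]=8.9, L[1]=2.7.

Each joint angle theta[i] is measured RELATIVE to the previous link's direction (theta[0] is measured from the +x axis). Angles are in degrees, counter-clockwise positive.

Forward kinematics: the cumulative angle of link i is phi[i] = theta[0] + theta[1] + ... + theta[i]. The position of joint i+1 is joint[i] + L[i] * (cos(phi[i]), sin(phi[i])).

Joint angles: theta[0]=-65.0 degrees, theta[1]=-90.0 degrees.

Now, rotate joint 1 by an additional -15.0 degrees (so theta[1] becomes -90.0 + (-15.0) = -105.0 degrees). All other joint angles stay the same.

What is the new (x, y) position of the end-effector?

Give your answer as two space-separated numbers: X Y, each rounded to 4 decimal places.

Answer: 1.1023 -8.5350

Derivation:
joint[0] = (0.0000, 0.0000)  (base)
link 0: phi[0] = -65 = -65 deg
  cos(-65 deg) = 0.4226, sin(-65 deg) = -0.9063
  joint[1] = (0.0000, 0.0000) + 8.9 * (0.4226, -0.9063) = (0.0000 + 3.7613, 0.0000 + -8.0661) = (3.7613, -8.0661)
link 1: phi[1] = -65 + -105 = -170 deg
  cos(-170 deg) = -0.9848, sin(-170 deg) = -0.1736
  joint[2] = (3.7613, -8.0661) + 2.7 * (-0.9848, -0.1736) = (3.7613 + -2.6590, -8.0661 + -0.4689) = (1.1023, -8.5350)
End effector: (1.1023, -8.5350)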